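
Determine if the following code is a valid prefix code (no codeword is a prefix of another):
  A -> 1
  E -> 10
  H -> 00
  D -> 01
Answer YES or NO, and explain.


Checking each pair (does one codeword prefix another?):
  A='1' vs E='10': prefix -- VIOLATION

NO -- this is NOT a valid prefix code. A (1) is a prefix of E (10).


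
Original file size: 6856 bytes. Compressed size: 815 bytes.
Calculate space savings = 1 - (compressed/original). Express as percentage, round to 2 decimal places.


ratio = compressed/original = 815/6856 = 0.118874
savings = 1 - ratio = 1 - 0.118874 = 0.881126
as a percentage: 0.881126 * 100 = 88.11%

Space savings = 1 - 815/6856 = 88.11%


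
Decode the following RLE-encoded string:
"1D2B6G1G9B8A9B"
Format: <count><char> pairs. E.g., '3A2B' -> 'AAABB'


Expanding each <count><char> pair:
  1D -> 'D'
  2B -> 'BB'
  6G -> 'GGGGGG'
  1G -> 'G'
  9B -> 'BBBBBBBBB'
  8A -> 'AAAAAAAA'
  9B -> 'BBBBBBBBB'

Decoded = DBBGGGGGGGBBBBBBBBBAAAAAAAABBBBBBBBB


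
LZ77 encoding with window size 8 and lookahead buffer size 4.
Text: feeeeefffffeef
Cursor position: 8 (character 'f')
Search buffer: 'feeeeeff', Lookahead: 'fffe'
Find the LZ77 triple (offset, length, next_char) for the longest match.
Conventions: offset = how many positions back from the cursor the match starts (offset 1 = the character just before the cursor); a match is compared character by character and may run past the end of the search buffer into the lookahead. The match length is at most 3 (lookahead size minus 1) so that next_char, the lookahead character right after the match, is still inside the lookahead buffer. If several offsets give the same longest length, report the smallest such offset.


Try each offset into the search buffer:
  offset=1 (pos 7, char 'f'): match length 3
  offset=2 (pos 6, char 'f'): match length 3
  offset=3 (pos 5, char 'e'): match length 0
  offset=4 (pos 4, char 'e'): match length 0
  offset=5 (pos 3, char 'e'): match length 0
  offset=6 (pos 2, char 'e'): match length 0
  offset=7 (pos 1, char 'e'): match length 0
  offset=8 (pos 0, char 'f'): match length 1
Longest match has length 3, found at offsets 1, 2; take the smallest, offset 1.
next_char = character at position 8 + 3 = 11 -> 'e'

Best match: offset=1, length=3 (matching 'fff' starting at position 7)
LZ77 triple: (1, 3, 'e')


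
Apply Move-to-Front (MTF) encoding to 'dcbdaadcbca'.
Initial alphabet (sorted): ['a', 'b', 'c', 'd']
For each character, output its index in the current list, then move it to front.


MTF encoding:
'd': index 3 in ['a', 'b', 'c', 'd'] -> ['d', 'a', 'b', 'c']
'c': index 3 in ['d', 'a', 'b', 'c'] -> ['c', 'd', 'a', 'b']
'b': index 3 in ['c', 'd', 'a', 'b'] -> ['b', 'c', 'd', 'a']
'd': index 2 in ['b', 'c', 'd', 'a'] -> ['d', 'b', 'c', 'a']
'a': index 3 in ['d', 'b', 'c', 'a'] -> ['a', 'd', 'b', 'c']
'a': index 0 in ['a', 'd', 'b', 'c'] -> ['a', 'd', 'b', 'c']
'd': index 1 in ['a', 'd', 'b', 'c'] -> ['d', 'a', 'b', 'c']
'c': index 3 in ['d', 'a', 'b', 'c'] -> ['c', 'd', 'a', 'b']
'b': index 3 in ['c', 'd', 'a', 'b'] -> ['b', 'c', 'd', 'a']
'c': index 1 in ['b', 'c', 'd', 'a'] -> ['c', 'b', 'd', 'a']
'a': index 3 in ['c', 'b', 'd', 'a'] -> ['a', 'c', 'b', 'd']


Output: [3, 3, 3, 2, 3, 0, 1, 3, 3, 1, 3]


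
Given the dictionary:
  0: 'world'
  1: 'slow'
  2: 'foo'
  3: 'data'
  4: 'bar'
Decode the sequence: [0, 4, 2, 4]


Look up each index in the dictionary:
  0 -> 'world'
  4 -> 'bar'
  2 -> 'foo'
  4 -> 'bar'

Decoded: "world bar foo bar"


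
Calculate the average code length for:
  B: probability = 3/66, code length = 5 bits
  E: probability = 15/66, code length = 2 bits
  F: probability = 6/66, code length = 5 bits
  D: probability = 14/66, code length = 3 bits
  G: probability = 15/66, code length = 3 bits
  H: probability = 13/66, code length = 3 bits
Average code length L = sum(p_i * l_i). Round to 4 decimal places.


Weighted contributions p_i * l_i:
  B: (3/66) * 5 = 15/66
  E: (15/66) * 2 = 30/66
  F: (6/66) * 5 = 30/66
  D: (14/66) * 3 = 42/66
  G: (15/66) * 3 = 45/66
  H: (13/66) * 3 = 39/66
Sum = (15 + 30 + 30 + 42 + 45 + 39)/66 = 201/66

L = 201/66 = 3.0455 bits/symbol


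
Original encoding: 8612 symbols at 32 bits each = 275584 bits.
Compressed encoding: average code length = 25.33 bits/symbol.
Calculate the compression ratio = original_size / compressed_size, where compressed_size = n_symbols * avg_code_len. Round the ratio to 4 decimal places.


original_size = n_symbols * orig_bits = 8612 * 32 = 275584 bits
compressed_size = n_symbols * avg_code_len = 8612 * 25.33 = 218141.96 bits
ratio = original_size / compressed_size = 275584 / 218141.96 = 1.2633

Compression ratio = 1.2633


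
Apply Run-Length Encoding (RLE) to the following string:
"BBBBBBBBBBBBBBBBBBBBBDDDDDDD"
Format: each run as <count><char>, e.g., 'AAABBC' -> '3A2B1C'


Scanning runs left to right:
  i=0: run of 'B' x 21 -> '21B'
  i=21: run of 'D' x 7 -> '7D'

RLE = 21B7D


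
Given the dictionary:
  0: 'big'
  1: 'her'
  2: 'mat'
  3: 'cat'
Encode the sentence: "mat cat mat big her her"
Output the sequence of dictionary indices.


Look up each word in the dictionary:
  'mat' -> 2
  'cat' -> 3
  'mat' -> 2
  'big' -> 0
  'her' -> 1
  'her' -> 1

Encoded: [2, 3, 2, 0, 1, 1]


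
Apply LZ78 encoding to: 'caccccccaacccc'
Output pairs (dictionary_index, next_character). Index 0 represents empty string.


LZ78 encoding steps:
Dictionary: {0: ''}
Step 1: w='' (idx 0), next='c' -> output (0, 'c'), add 'c' as idx 1
Step 2: w='' (idx 0), next='a' -> output (0, 'a'), add 'a' as idx 2
Step 3: w='c' (idx 1), next='c' -> output (1, 'c'), add 'cc' as idx 3
Step 4: w='cc' (idx 3), next='c' -> output (3, 'c'), add 'ccc' as idx 4
Step 5: w='c' (idx 1), next='a' -> output (1, 'a'), add 'ca' as idx 5
Step 6: w='a' (idx 2), next='c' -> output (2, 'c'), add 'ac' as idx 6
Step 7: w='ccc' (idx 4), end of input -> output (4, '')


Encoded: [(0, 'c'), (0, 'a'), (1, 'c'), (3, 'c'), (1, 'a'), (2, 'c'), (4, '')]


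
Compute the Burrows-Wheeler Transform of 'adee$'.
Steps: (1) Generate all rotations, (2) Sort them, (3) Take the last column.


Rotations (sorted):
  0: $adee -> last char: e
  1: adee$ -> last char: $
  2: dee$a -> last char: a
  3: e$ade -> last char: e
  4: ee$ad -> last char: d


BWT = e$aed


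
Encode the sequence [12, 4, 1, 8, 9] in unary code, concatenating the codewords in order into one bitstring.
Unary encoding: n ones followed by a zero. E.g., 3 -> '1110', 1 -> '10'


Encode each number as n ones followed by a terminating 0:
  12 -> 1111111111110 (13 bits)
  4 -> 11110 (5 bits)
  1 -> 10 (2 bits)
  8 -> 111111110 (9 bits)
  9 -> 1111111110 (10 bits)
Total length = 13 + 5 + 2 + 9 + 10 = 39 bits.

Unary([12, 4, 1, 8, 9]) = 111111111111011110101111111101111111110 (39 bits)


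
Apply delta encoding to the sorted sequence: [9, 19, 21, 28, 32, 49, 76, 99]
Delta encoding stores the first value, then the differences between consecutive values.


First value: 9
Deltas:
  19 - 9 = 10
  21 - 19 = 2
  28 - 21 = 7
  32 - 28 = 4
  49 - 32 = 17
  76 - 49 = 27
  99 - 76 = 23


Delta encoded: [9, 10, 2, 7, 4, 17, 27, 23]


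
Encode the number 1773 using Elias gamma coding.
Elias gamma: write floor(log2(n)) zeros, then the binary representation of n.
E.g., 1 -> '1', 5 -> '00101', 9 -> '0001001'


num_bits = floor(log2(1773)) + 1 = 11
leading_zeros = num_bits - 1 = 10
binary(1773) = 11011101101

Elias gamma(1773) = '0000000000' + '11011101101' = 000000000011011101101 (21 bits)


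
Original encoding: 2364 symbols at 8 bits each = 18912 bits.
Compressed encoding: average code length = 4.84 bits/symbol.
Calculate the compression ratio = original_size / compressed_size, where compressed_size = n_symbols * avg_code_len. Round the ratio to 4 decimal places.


original_size = n_symbols * orig_bits = 2364 * 8 = 18912 bits
compressed_size = n_symbols * avg_code_len = 2364 * 4.84 = 11441.76 bits
ratio = original_size / compressed_size = 18912 / 11441.76 = 1.6529

Compression ratio = 1.6529


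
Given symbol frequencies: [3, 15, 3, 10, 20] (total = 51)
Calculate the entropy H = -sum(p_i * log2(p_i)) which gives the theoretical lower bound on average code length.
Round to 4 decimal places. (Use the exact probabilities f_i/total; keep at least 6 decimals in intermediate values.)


Per-symbol terms -p_i * log2(p_i) with p_i = f_i/51:
  p = 3/51 = 0.058824: log2(p) = -4.087463, -p*log2(p) = 0.240439
  p = 15/51 = 0.294118: log2(p) = -1.765535, -p*log2(p) = 0.519275
  p = 3/51 = 0.058824: log2(p) = -4.087463, -p*log2(p) = 0.240439
  p = 10/51 = 0.196078: log2(p) = -2.350497, -p*log2(p) = 0.460882
  p = 20/51 = 0.392157: log2(p) = -1.350497, -p*log2(p) = 0.529607
H = 0.240439 + 0.519275 + 0.240439 + 0.460882 + 0.529607 = 1.990642

H = 1.9906 bits/symbol


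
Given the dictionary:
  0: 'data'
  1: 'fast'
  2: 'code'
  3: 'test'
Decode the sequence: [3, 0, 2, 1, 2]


Look up each index in the dictionary:
  3 -> 'test'
  0 -> 'data'
  2 -> 'code'
  1 -> 'fast'
  2 -> 'code'

Decoded: "test data code fast code"


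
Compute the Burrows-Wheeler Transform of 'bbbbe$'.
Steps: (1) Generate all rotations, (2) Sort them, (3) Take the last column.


Rotations (sorted):
  0: $bbbbe -> last char: e
  1: bbbbe$ -> last char: $
  2: bbbe$b -> last char: b
  3: bbe$bb -> last char: b
  4: be$bbb -> last char: b
  5: e$bbbb -> last char: b


BWT = e$bbbb


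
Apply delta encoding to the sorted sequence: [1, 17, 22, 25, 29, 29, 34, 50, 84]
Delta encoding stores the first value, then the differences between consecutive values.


First value: 1
Deltas:
  17 - 1 = 16
  22 - 17 = 5
  25 - 22 = 3
  29 - 25 = 4
  29 - 29 = 0
  34 - 29 = 5
  50 - 34 = 16
  84 - 50 = 34


Delta encoded: [1, 16, 5, 3, 4, 0, 5, 16, 34]


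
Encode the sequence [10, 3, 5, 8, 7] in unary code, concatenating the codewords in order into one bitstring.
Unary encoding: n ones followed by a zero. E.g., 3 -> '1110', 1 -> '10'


Encode each number as n ones followed by a terminating 0:
  10 -> 11111111110 (11 bits)
  3 -> 1110 (4 bits)
  5 -> 111110 (6 bits)
  8 -> 111111110 (9 bits)
  7 -> 11111110 (8 bits)
Total length = 11 + 4 + 6 + 9 + 8 = 38 bits.

Unary([10, 3, 5, 8, 7]) = 11111111110111011111011111111011111110 (38 bits)


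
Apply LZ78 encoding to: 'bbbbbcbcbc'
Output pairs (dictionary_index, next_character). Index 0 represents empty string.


LZ78 encoding steps:
Dictionary: {0: ''}
Step 1: w='' (idx 0), next='b' -> output (0, 'b'), add 'b' as idx 1
Step 2: w='b' (idx 1), next='b' -> output (1, 'b'), add 'bb' as idx 2
Step 3: w='bb' (idx 2), next='c' -> output (2, 'c'), add 'bbc' as idx 3
Step 4: w='b' (idx 1), next='c' -> output (1, 'c'), add 'bc' as idx 4
Step 5: w='bc' (idx 4), end of input -> output (4, '')


Encoded: [(0, 'b'), (1, 'b'), (2, 'c'), (1, 'c'), (4, '')]


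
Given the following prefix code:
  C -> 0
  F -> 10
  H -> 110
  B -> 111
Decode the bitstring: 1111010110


Decoding step by step:
Bits 111 -> B
Bits 10 -> F
Bits 10 -> F
Bits 110 -> H


Decoded message: BFFH


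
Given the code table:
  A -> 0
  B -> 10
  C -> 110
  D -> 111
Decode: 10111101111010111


Decoding:
10 -> B
111 -> D
10 -> B
111 -> D
10 -> B
10 -> B
111 -> D


Result: BDBDBBD


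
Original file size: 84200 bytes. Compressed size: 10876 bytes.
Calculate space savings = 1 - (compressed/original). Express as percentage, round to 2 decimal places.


ratio = compressed/original = 10876/84200 = 0.129169
savings = 1 - ratio = 1 - 0.129169 = 0.870831
as a percentage: 0.870831 * 100 = 87.08%

Space savings = 1 - 10876/84200 = 87.08%


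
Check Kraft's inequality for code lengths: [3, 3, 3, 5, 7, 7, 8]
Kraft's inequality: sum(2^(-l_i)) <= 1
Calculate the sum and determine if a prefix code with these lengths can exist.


Sum = 2^(-3) + 2^(-3) + 2^(-3) + 2^(-5) + 2^(-7) + 2^(-7) + 2^(-8)
    = 0.125 + 0.125 + 0.125 + 0.03125 + 0.0078125 + 0.0078125 + 0.00390625
    = 109/256 = 0.42578125
Since 0.42578125 <= 1, Kraft's inequality IS satisfied.
A prefix code with these lengths CAN exist.

Kraft sum = 0.42578125. Satisfied.


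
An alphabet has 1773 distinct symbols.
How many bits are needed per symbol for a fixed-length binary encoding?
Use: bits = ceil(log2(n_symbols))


log2(1773) = 10.792
Bracket: 2^10 = 1024 < 1773 <= 2^11 = 2048
So ceil(log2(1773)) = 11

bits = ceil(log2(1773)) = ceil(10.792) = 11 bits


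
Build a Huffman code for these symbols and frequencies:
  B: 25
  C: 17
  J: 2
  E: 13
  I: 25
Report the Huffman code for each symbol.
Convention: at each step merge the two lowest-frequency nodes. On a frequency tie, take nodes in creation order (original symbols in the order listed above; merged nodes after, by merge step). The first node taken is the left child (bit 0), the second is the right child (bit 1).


Huffman tree construction:
Step 1: Merge J(2) + E(13) = 15
Step 2: Merge (J+E)(15) + C(17) = 32
Step 3: Merge B(25) + I(25) = 50
Step 4: Merge ((J+E)+C)(32) + (B+I)(50) = 82
Read each symbol's code off the tree from the root (left child = 0, right child = 1).

Codes:
  B: 10 (length 2)
  C: 01 (length 2)
  J: 000 (length 3)
  E: 001 (length 3)
  I: 11 (length 2)
Average code length: 179/82 = 2.1829 bits/symbol


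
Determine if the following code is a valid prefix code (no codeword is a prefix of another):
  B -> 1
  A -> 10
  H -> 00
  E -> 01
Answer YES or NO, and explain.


Checking each pair (does one codeword prefix another?):
  B='1' vs A='10': prefix -- VIOLATION

NO -- this is NOT a valid prefix code. B (1) is a prefix of A (10).


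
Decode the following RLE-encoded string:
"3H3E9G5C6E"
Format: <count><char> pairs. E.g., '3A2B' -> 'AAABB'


Expanding each <count><char> pair:
  3H -> 'HHH'
  3E -> 'EEE'
  9G -> 'GGGGGGGGG'
  5C -> 'CCCCC'
  6E -> 'EEEEEE'

Decoded = HHHEEEGGGGGGGGGCCCCCEEEEEE


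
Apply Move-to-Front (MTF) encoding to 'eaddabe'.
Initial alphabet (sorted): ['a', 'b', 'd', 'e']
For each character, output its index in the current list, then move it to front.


MTF encoding:
'e': index 3 in ['a', 'b', 'd', 'e'] -> ['e', 'a', 'b', 'd']
'a': index 1 in ['e', 'a', 'b', 'd'] -> ['a', 'e', 'b', 'd']
'd': index 3 in ['a', 'e', 'b', 'd'] -> ['d', 'a', 'e', 'b']
'd': index 0 in ['d', 'a', 'e', 'b'] -> ['d', 'a', 'e', 'b']
'a': index 1 in ['d', 'a', 'e', 'b'] -> ['a', 'd', 'e', 'b']
'b': index 3 in ['a', 'd', 'e', 'b'] -> ['b', 'a', 'd', 'e']
'e': index 3 in ['b', 'a', 'd', 'e'] -> ['e', 'b', 'a', 'd']


Output: [3, 1, 3, 0, 1, 3, 3]


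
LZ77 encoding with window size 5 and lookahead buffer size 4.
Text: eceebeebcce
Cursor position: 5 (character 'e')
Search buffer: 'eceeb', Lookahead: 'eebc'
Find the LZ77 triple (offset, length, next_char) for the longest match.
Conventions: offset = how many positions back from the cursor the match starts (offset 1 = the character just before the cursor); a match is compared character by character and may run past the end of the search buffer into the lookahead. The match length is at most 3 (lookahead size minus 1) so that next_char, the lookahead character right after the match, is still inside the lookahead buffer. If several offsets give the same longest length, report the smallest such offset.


Try each offset into the search buffer:
  offset=1 (pos 4, char 'b'): match length 0
  offset=2 (pos 3, char 'e'): match length 1
  offset=3 (pos 2, char 'e'): match length 3
  offset=4 (pos 1, char 'c'): match length 0
  offset=5 (pos 0, char 'e'): match length 1
Longest match has length 3 at offset 3.
next_char = character at position 5 + 3 = 8 -> 'c'

Best match: offset=3, length=3 (matching 'eeb' starting at position 2)
LZ77 triple: (3, 3, 'c')


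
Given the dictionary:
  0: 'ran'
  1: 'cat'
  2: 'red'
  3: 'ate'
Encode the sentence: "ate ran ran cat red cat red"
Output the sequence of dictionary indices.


Look up each word in the dictionary:
  'ate' -> 3
  'ran' -> 0
  'ran' -> 0
  'cat' -> 1
  'red' -> 2
  'cat' -> 1
  'red' -> 2

Encoded: [3, 0, 0, 1, 2, 1, 2]


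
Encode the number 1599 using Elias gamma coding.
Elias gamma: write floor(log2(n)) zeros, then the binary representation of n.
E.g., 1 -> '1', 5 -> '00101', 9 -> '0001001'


num_bits = floor(log2(1599)) + 1 = 11
leading_zeros = num_bits - 1 = 10
binary(1599) = 11000111111

Elias gamma(1599) = '0000000000' + '11000111111' = 000000000011000111111 (21 bits)


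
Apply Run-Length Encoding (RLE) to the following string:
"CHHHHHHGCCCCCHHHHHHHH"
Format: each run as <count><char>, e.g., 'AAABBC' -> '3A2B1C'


Scanning runs left to right:
  i=0: run of 'C' x 1 -> '1C'
  i=1: run of 'H' x 6 -> '6H'
  i=7: run of 'G' x 1 -> '1G'
  i=8: run of 'C' x 5 -> '5C'
  i=13: run of 'H' x 8 -> '8H'

RLE = 1C6H1G5C8H


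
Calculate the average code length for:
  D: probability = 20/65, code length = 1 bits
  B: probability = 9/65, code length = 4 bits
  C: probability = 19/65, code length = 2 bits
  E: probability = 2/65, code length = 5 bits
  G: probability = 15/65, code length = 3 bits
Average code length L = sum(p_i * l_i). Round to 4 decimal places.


Weighted contributions p_i * l_i:
  D: (20/65) * 1 = 20/65
  B: (9/65) * 4 = 36/65
  C: (19/65) * 2 = 38/65
  E: (2/65) * 5 = 10/65
  G: (15/65) * 3 = 45/65
Sum = (20 + 36 + 38 + 10 + 45)/65 = 149/65

L = 149/65 = 2.2923 bits/symbol


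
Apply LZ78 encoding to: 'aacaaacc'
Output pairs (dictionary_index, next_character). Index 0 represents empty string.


LZ78 encoding steps:
Dictionary: {0: ''}
Step 1: w='' (idx 0), next='a' -> output (0, 'a'), add 'a' as idx 1
Step 2: w='a' (idx 1), next='c' -> output (1, 'c'), add 'ac' as idx 2
Step 3: w='a' (idx 1), next='a' -> output (1, 'a'), add 'aa' as idx 3
Step 4: w='ac' (idx 2), next='c' -> output (2, 'c'), add 'acc' as idx 4


Encoded: [(0, 'a'), (1, 'c'), (1, 'a'), (2, 'c')]


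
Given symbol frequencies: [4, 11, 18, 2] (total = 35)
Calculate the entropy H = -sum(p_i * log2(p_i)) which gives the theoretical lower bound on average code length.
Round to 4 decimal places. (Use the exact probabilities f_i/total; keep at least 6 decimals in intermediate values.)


Per-symbol terms -p_i * log2(p_i) with p_i = f_i/35:
  p = 4/35 = 0.114286: log2(p) = -3.129283, -p*log2(p) = 0.357632
  p = 11/35 = 0.314286: log2(p) = -1.669851, -p*log2(p) = 0.524810
  p = 18/35 = 0.514286: log2(p) = -0.959358, -p*log2(p) = 0.493384
  p = 2/35 = 0.057143: log2(p) = -4.129283, -p*log2(p) = 0.235959
H = 0.357632 + 0.524810 + 0.493384 + 0.235959 = 1.611785

H = 1.6118 bits/symbol


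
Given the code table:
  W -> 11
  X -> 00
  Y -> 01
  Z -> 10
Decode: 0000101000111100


Decoding:
00 -> X
00 -> X
10 -> Z
10 -> Z
00 -> X
11 -> W
11 -> W
00 -> X


Result: XXZZXWWX


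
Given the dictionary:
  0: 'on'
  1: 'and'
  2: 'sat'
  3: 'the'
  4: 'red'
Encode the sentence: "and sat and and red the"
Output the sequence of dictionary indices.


Look up each word in the dictionary:
  'and' -> 1
  'sat' -> 2
  'and' -> 1
  'and' -> 1
  'red' -> 4
  'the' -> 3

Encoded: [1, 2, 1, 1, 4, 3]


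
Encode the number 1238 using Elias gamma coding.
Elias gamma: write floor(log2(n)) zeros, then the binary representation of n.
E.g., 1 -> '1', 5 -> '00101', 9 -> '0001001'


num_bits = floor(log2(1238)) + 1 = 11
leading_zeros = num_bits - 1 = 10
binary(1238) = 10011010110

Elias gamma(1238) = '0000000000' + '10011010110' = 000000000010011010110 (21 bits)


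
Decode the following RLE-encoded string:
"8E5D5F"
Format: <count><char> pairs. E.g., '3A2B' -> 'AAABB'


Expanding each <count><char> pair:
  8E -> 'EEEEEEEE'
  5D -> 'DDDDD'
  5F -> 'FFFFF'

Decoded = EEEEEEEEDDDDDFFFFF


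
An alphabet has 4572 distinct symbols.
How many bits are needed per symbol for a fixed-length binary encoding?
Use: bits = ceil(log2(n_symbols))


log2(4572) = 12.1586
Bracket: 2^12 = 4096 < 4572 <= 2^13 = 8192
So ceil(log2(4572)) = 13

bits = ceil(log2(4572)) = ceil(12.1586) = 13 bits


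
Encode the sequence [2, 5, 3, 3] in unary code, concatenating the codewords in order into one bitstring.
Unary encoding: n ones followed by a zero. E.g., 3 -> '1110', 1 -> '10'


Encode each number as n ones followed by a terminating 0:
  2 -> 110 (3 bits)
  5 -> 111110 (6 bits)
  3 -> 1110 (4 bits)
  3 -> 1110 (4 bits)
Total length = 3 + 6 + 4 + 4 = 17 bits.

Unary([2, 5, 3, 3]) = 11011111011101110 (17 bits)


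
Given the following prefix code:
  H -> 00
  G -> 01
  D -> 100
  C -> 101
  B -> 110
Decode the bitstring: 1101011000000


Decoding step by step:
Bits 110 -> B
Bits 101 -> C
Bits 100 -> D
Bits 00 -> H
Bits 00 -> H


Decoded message: BCDHH


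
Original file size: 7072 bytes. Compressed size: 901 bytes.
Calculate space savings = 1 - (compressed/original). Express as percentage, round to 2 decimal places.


ratio = compressed/original = 901/7072 = 0.127404
savings = 1 - ratio = 1 - 0.127404 = 0.872596
as a percentage: 0.872596 * 100 = 87.26%

Space savings = 1 - 901/7072 = 87.26%


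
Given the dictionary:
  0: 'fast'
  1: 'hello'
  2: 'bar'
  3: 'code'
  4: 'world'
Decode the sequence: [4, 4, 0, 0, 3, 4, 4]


Look up each index in the dictionary:
  4 -> 'world'
  4 -> 'world'
  0 -> 'fast'
  0 -> 'fast'
  3 -> 'code'
  4 -> 'world'
  4 -> 'world'

Decoded: "world world fast fast code world world"


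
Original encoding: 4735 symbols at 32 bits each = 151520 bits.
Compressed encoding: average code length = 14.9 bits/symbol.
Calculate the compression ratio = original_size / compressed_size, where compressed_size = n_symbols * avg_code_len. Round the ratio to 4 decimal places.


original_size = n_symbols * orig_bits = 4735 * 32 = 151520 bits
compressed_size = n_symbols * avg_code_len = 4735 * 14.9 = 70551.5 bits
ratio = original_size / compressed_size = 151520 / 70551.5 = 2.1477

Compression ratio = 2.1477


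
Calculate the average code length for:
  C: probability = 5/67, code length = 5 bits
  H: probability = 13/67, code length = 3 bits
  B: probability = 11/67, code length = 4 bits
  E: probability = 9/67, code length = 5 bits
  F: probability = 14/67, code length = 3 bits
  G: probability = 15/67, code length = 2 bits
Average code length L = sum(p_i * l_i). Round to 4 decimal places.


Weighted contributions p_i * l_i:
  C: (5/67) * 5 = 25/67
  H: (13/67) * 3 = 39/67
  B: (11/67) * 4 = 44/67
  E: (9/67) * 5 = 45/67
  F: (14/67) * 3 = 42/67
  G: (15/67) * 2 = 30/67
Sum = (25 + 39 + 44 + 45 + 42 + 30)/67 = 225/67

L = 225/67 = 3.3582 bits/symbol


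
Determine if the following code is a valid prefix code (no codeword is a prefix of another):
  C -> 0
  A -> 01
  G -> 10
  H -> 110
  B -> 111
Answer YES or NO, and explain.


Checking each pair (does one codeword prefix another?):
  C='0' vs A='01': prefix -- VIOLATION

NO -- this is NOT a valid prefix code. C (0) is a prefix of A (01).


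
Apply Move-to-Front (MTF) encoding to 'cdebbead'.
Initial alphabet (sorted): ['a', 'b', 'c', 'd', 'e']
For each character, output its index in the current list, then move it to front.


MTF encoding:
'c': index 2 in ['a', 'b', 'c', 'd', 'e'] -> ['c', 'a', 'b', 'd', 'e']
'd': index 3 in ['c', 'a', 'b', 'd', 'e'] -> ['d', 'c', 'a', 'b', 'e']
'e': index 4 in ['d', 'c', 'a', 'b', 'e'] -> ['e', 'd', 'c', 'a', 'b']
'b': index 4 in ['e', 'd', 'c', 'a', 'b'] -> ['b', 'e', 'd', 'c', 'a']
'b': index 0 in ['b', 'e', 'd', 'c', 'a'] -> ['b', 'e', 'd', 'c', 'a']
'e': index 1 in ['b', 'e', 'd', 'c', 'a'] -> ['e', 'b', 'd', 'c', 'a']
'a': index 4 in ['e', 'b', 'd', 'c', 'a'] -> ['a', 'e', 'b', 'd', 'c']
'd': index 3 in ['a', 'e', 'b', 'd', 'c'] -> ['d', 'a', 'e', 'b', 'c']


Output: [2, 3, 4, 4, 0, 1, 4, 3]


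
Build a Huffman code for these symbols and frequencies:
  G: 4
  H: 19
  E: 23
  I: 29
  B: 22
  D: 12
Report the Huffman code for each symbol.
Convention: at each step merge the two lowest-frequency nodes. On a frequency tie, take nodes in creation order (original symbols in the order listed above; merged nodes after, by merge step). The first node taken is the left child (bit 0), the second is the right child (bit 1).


Huffman tree construction:
Step 1: Merge G(4) + D(12) = 16
Step 2: Merge (G+D)(16) + H(19) = 35
Step 3: Merge B(22) + E(23) = 45
Step 4: Merge I(29) + ((G+D)+H)(35) = 64
Step 5: Merge (B+E)(45) + (I+((G+D)+H))(64) = 109
Read each symbol's code off the tree from the root (left child = 0, right child = 1).

Codes:
  G: 1100 (length 4)
  H: 111 (length 3)
  E: 01 (length 2)
  I: 10 (length 2)
  B: 00 (length 2)
  D: 1101 (length 4)
Average code length: 269/109 = 2.4679 bits/symbol


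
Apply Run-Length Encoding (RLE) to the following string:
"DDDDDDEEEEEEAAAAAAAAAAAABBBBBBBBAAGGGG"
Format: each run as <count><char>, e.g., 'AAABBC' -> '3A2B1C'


Scanning runs left to right:
  i=0: run of 'D' x 6 -> '6D'
  i=6: run of 'E' x 6 -> '6E'
  i=12: run of 'A' x 12 -> '12A'
  i=24: run of 'B' x 8 -> '8B'
  i=32: run of 'A' x 2 -> '2A'
  i=34: run of 'G' x 4 -> '4G'

RLE = 6D6E12A8B2A4G


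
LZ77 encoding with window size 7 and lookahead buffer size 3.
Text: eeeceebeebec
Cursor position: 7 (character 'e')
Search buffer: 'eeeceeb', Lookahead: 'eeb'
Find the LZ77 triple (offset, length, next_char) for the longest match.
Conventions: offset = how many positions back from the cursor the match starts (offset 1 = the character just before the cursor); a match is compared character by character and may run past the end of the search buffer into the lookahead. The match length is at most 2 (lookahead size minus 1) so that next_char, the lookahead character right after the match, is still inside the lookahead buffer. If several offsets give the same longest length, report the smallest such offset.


Try each offset into the search buffer:
  offset=1 (pos 6, char 'b'): match length 0
  offset=2 (pos 5, char 'e'): match length 1
  offset=3 (pos 4, char 'e'): match length 2
  offset=4 (pos 3, char 'c'): match length 0
  offset=5 (pos 2, char 'e'): match length 1
  offset=6 (pos 1, char 'e'): match length 2
  offset=7 (pos 0, char 'e'): match length 2
Longest match has length 2, found at offsets 3, 6, 7; take the smallest, offset 3.
next_char = character at position 7 + 2 = 9 -> 'b'

Best match: offset=3, length=2 (matching 'ee' starting at position 4)
LZ77 triple: (3, 2, 'b')


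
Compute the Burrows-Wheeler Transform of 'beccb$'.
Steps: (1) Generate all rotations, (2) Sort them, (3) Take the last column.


Rotations (sorted):
  0: $beccb -> last char: b
  1: b$becc -> last char: c
  2: beccb$ -> last char: $
  3: cb$bec -> last char: c
  4: ccb$be -> last char: e
  5: eccb$b -> last char: b


BWT = bc$ceb


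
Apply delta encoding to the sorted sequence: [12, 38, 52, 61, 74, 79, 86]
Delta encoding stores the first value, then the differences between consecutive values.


First value: 12
Deltas:
  38 - 12 = 26
  52 - 38 = 14
  61 - 52 = 9
  74 - 61 = 13
  79 - 74 = 5
  86 - 79 = 7


Delta encoded: [12, 26, 14, 9, 13, 5, 7]


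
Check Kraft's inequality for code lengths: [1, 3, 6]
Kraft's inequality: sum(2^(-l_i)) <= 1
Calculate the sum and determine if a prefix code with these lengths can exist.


Sum = 2^(-1) + 2^(-3) + 2^(-6)
    = 0.5 + 0.125 + 0.015625
    = 41/64 = 0.640625
Since 0.640625 <= 1, Kraft's inequality IS satisfied.
A prefix code with these lengths CAN exist.

Kraft sum = 0.640625. Satisfied.


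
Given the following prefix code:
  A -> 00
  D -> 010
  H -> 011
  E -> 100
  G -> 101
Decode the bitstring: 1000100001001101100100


Decoding step by step:
Bits 100 -> E
Bits 010 -> D
Bits 00 -> A
Bits 010 -> D
Bits 011 -> H
Bits 011 -> H
Bits 00 -> A
Bits 100 -> E


Decoded message: EDADHHAE


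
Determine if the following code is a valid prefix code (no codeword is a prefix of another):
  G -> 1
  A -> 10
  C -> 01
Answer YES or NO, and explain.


Checking each pair (does one codeword prefix another?):
  G='1' vs A='10': prefix -- VIOLATION

NO -- this is NOT a valid prefix code. G (1) is a prefix of A (10).


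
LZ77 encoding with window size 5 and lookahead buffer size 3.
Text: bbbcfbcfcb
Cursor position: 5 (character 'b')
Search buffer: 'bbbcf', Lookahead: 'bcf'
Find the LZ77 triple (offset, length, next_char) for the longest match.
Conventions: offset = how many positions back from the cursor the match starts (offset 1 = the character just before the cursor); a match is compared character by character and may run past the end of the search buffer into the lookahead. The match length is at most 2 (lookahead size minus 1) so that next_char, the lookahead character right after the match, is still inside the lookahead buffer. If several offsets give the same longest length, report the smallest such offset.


Try each offset into the search buffer:
  offset=1 (pos 4, char 'f'): match length 0
  offset=2 (pos 3, char 'c'): match length 0
  offset=3 (pos 2, char 'b'): match length 2
  offset=4 (pos 1, char 'b'): match length 1
  offset=5 (pos 0, char 'b'): match length 1
Longest match has length 2 at offset 3.
next_char = character at position 5 + 2 = 7 -> 'f'

Best match: offset=3, length=2 (matching 'bc' starting at position 2)
LZ77 triple: (3, 2, 'f')


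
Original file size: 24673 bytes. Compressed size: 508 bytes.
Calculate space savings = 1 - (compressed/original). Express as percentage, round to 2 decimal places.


ratio = compressed/original = 508/24673 = 0.020589
savings = 1 - ratio = 1 - 0.020589 = 0.979411
as a percentage: 0.979411 * 100 = 97.94%

Space savings = 1 - 508/24673 = 97.94%


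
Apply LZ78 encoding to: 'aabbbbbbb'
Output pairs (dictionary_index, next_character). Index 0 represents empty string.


LZ78 encoding steps:
Dictionary: {0: ''}
Step 1: w='' (idx 0), next='a' -> output (0, 'a'), add 'a' as idx 1
Step 2: w='a' (idx 1), next='b' -> output (1, 'b'), add 'ab' as idx 2
Step 3: w='' (idx 0), next='b' -> output (0, 'b'), add 'b' as idx 3
Step 4: w='b' (idx 3), next='b' -> output (3, 'b'), add 'bb' as idx 4
Step 5: w='bb' (idx 4), next='b' -> output (4, 'b'), add 'bbb' as idx 5


Encoded: [(0, 'a'), (1, 'b'), (0, 'b'), (3, 'b'), (4, 'b')]


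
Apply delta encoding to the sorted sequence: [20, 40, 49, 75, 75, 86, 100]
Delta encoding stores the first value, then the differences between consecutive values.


First value: 20
Deltas:
  40 - 20 = 20
  49 - 40 = 9
  75 - 49 = 26
  75 - 75 = 0
  86 - 75 = 11
  100 - 86 = 14


Delta encoded: [20, 20, 9, 26, 0, 11, 14]


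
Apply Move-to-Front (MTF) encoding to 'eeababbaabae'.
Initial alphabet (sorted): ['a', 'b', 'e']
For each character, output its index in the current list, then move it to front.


MTF encoding:
'e': index 2 in ['a', 'b', 'e'] -> ['e', 'a', 'b']
'e': index 0 in ['e', 'a', 'b'] -> ['e', 'a', 'b']
'a': index 1 in ['e', 'a', 'b'] -> ['a', 'e', 'b']
'b': index 2 in ['a', 'e', 'b'] -> ['b', 'a', 'e']
'a': index 1 in ['b', 'a', 'e'] -> ['a', 'b', 'e']
'b': index 1 in ['a', 'b', 'e'] -> ['b', 'a', 'e']
'b': index 0 in ['b', 'a', 'e'] -> ['b', 'a', 'e']
'a': index 1 in ['b', 'a', 'e'] -> ['a', 'b', 'e']
'a': index 0 in ['a', 'b', 'e'] -> ['a', 'b', 'e']
'b': index 1 in ['a', 'b', 'e'] -> ['b', 'a', 'e']
'a': index 1 in ['b', 'a', 'e'] -> ['a', 'b', 'e']
'e': index 2 in ['a', 'b', 'e'] -> ['e', 'a', 'b']


Output: [2, 0, 1, 2, 1, 1, 0, 1, 0, 1, 1, 2]


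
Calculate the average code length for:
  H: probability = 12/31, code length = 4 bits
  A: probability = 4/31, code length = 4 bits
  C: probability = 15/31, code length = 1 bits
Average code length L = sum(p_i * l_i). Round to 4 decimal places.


Weighted contributions p_i * l_i:
  H: (12/31) * 4 = 48/31
  A: (4/31) * 4 = 16/31
  C: (15/31) * 1 = 15/31
Sum = (48 + 16 + 15)/31 = 79/31

L = 79/31 = 2.5484 bits/symbol


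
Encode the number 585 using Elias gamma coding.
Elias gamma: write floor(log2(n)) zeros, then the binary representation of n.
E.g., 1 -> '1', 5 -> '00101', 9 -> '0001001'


num_bits = floor(log2(585)) + 1 = 10
leading_zeros = num_bits - 1 = 9
binary(585) = 1001001001

Elias gamma(585) = '000000000' + '1001001001' = 0000000001001001001 (19 bits)


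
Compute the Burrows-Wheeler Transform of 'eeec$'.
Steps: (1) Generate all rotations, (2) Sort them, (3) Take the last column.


Rotations (sorted):
  0: $eeec -> last char: c
  1: c$eee -> last char: e
  2: ec$ee -> last char: e
  3: eec$e -> last char: e
  4: eeec$ -> last char: $


BWT = ceee$


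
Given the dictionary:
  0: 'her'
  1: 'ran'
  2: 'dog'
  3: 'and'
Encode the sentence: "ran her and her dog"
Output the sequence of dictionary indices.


Look up each word in the dictionary:
  'ran' -> 1
  'her' -> 0
  'and' -> 3
  'her' -> 0
  'dog' -> 2

Encoded: [1, 0, 3, 0, 2]


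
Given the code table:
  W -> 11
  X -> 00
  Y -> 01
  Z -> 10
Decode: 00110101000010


Decoding:
00 -> X
11 -> W
01 -> Y
01 -> Y
00 -> X
00 -> X
10 -> Z


Result: XWYYXXZ


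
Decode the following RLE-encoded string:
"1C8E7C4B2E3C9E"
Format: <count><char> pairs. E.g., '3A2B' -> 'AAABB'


Expanding each <count><char> pair:
  1C -> 'C'
  8E -> 'EEEEEEEE'
  7C -> 'CCCCCCC'
  4B -> 'BBBB'
  2E -> 'EE'
  3C -> 'CCC'
  9E -> 'EEEEEEEEE'

Decoded = CEEEEEEEECCCCCCCBBBBEECCCEEEEEEEEE


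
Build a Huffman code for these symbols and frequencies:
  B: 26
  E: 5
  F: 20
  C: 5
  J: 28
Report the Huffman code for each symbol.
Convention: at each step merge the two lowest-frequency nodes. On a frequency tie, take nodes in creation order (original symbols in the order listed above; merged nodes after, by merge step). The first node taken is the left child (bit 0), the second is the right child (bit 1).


Huffman tree construction:
Step 1: Merge E(5) + C(5) = 10
Step 2: Merge (E+C)(10) + F(20) = 30
Step 3: Merge B(26) + J(28) = 54
Step 4: Merge ((E+C)+F)(30) + (B+J)(54) = 84
Read each symbol's code off the tree from the root (left child = 0, right child = 1).

Codes:
  B: 10 (length 2)
  E: 000 (length 3)
  F: 01 (length 2)
  C: 001 (length 3)
  J: 11 (length 2)
Average code length: 178/84 = 2.1190 bits/symbol


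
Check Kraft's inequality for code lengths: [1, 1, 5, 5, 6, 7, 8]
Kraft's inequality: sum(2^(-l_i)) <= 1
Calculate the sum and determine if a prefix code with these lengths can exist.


Sum = 2^(-1) + 2^(-1) + 2^(-5) + 2^(-5) + 2^(-6) + 2^(-7) + 2^(-8)
    = 0.5 + 0.5 + 0.03125 + 0.03125 + 0.015625 + 0.0078125 + 0.00390625
    = 279/256 = 1.08984375
Since 1.08984375 > 1, Kraft's inequality is NOT satisfied.
A prefix code with these lengths CANNOT exist.

Kraft sum = 1.08984375. Not satisfied.


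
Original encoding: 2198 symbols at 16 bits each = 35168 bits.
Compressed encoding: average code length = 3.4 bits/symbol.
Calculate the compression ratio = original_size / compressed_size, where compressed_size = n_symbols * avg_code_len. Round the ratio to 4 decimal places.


original_size = n_symbols * orig_bits = 2198 * 16 = 35168 bits
compressed_size = n_symbols * avg_code_len = 2198 * 3.4 = 7473.2 bits
ratio = original_size / compressed_size = 35168 / 7473.2 = 4.7059

Compression ratio = 4.7059


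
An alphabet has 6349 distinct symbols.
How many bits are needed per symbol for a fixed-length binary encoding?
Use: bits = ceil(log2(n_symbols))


log2(6349) = 12.6323
Bracket: 2^12 = 4096 < 6349 <= 2^13 = 8192
So ceil(log2(6349)) = 13

bits = ceil(log2(6349)) = ceil(12.6323) = 13 bits


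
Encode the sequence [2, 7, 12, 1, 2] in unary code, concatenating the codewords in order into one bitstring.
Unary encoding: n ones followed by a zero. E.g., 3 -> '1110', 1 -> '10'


Encode each number as n ones followed by a terminating 0:
  2 -> 110 (3 bits)
  7 -> 11111110 (8 bits)
  12 -> 1111111111110 (13 bits)
  1 -> 10 (2 bits)
  2 -> 110 (3 bits)
Total length = 3 + 8 + 13 + 2 + 3 = 29 bits.

Unary([2, 7, 12, 1, 2]) = 11011111110111111111111010110 (29 bits)


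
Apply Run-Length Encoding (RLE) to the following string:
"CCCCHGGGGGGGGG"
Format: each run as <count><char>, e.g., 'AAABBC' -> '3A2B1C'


Scanning runs left to right:
  i=0: run of 'C' x 4 -> '4C'
  i=4: run of 'H' x 1 -> '1H'
  i=5: run of 'G' x 9 -> '9G'

RLE = 4C1H9G


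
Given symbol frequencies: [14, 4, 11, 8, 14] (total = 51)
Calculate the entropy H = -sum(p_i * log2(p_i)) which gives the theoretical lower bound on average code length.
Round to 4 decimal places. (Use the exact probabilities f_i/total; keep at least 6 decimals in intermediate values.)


Per-symbol terms -p_i * log2(p_i) with p_i = f_i/51:
  p = 14/51 = 0.274510: log2(p) = -1.865070, -p*log2(p) = 0.511980
  p = 4/51 = 0.078431: log2(p) = -3.672425, -p*log2(p) = 0.288033
  p = 11/51 = 0.215686: log2(p) = -2.212994, -p*log2(p) = 0.477312
  p = 8/51 = 0.156863: log2(p) = -2.672425, -p*log2(p) = 0.419204
  p = 14/51 = 0.274510: log2(p) = -1.865070, -p*log2(p) = 0.511980
H = 0.511980 + 0.288033 + 0.477312 + 0.419204 + 0.511980 = 2.208509

H = 2.2085 bits/symbol


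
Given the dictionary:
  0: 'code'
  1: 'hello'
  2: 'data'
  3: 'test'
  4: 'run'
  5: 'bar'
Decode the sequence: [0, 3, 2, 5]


Look up each index in the dictionary:
  0 -> 'code'
  3 -> 'test'
  2 -> 'data'
  5 -> 'bar'

Decoded: "code test data bar"


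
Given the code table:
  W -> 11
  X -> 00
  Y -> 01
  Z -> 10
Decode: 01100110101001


Decoding:
01 -> Y
10 -> Z
01 -> Y
10 -> Z
10 -> Z
10 -> Z
01 -> Y


Result: YZYZZZY


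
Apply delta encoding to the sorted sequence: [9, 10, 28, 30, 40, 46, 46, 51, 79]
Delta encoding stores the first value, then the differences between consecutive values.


First value: 9
Deltas:
  10 - 9 = 1
  28 - 10 = 18
  30 - 28 = 2
  40 - 30 = 10
  46 - 40 = 6
  46 - 46 = 0
  51 - 46 = 5
  79 - 51 = 28


Delta encoded: [9, 1, 18, 2, 10, 6, 0, 5, 28]


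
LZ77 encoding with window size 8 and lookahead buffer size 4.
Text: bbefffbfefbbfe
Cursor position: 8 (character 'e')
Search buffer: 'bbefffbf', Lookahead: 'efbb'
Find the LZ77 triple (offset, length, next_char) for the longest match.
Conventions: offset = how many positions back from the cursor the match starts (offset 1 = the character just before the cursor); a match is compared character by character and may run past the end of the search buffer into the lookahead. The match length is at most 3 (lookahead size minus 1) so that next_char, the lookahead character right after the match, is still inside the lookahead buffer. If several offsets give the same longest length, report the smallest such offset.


Try each offset into the search buffer:
  offset=1 (pos 7, char 'f'): match length 0
  offset=2 (pos 6, char 'b'): match length 0
  offset=3 (pos 5, char 'f'): match length 0
  offset=4 (pos 4, char 'f'): match length 0
  offset=5 (pos 3, char 'f'): match length 0
  offset=6 (pos 2, char 'e'): match length 2
  offset=7 (pos 1, char 'b'): match length 0
  offset=8 (pos 0, char 'b'): match length 0
Longest match has length 2 at offset 6.
next_char = character at position 8 + 2 = 10 -> 'b'

Best match: offset=6, length=2 (matching 'ef' starting at position 2)
LZ77 triple: (6, 2, 'b')


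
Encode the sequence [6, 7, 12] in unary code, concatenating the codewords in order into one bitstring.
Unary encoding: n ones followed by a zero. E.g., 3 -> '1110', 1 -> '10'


Encode each number as n ones followed by a terminating 0:
  6 -> 1111110 (7 bits)
  7 -> 11111110 (8 bits)
  12 -> 1111111111110 (13 bits)
Total length = 7 + 8 + 13 = 28 bits.

Unary([6, 7, 12]) = 1111110111111101111111111110 (28 bits)


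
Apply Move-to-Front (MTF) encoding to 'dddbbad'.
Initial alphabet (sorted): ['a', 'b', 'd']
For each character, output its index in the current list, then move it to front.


MTF encoding:
'd': index 2 in ['a', 'b', 'd'] -> ['d', 'a', 'b']
'd': index 0 in ['d', 'a', 'b'] -> ['d', 'a', 'b']
'd': index 0 in ['d', 'a', 'b'] -> ['d', 'a', 'b']
'b': index 2 in ['d', 'a', 'b'] -> ['b', 'd', 'a']
'b': index 0 in ['b', 'd', 'a'] -> ['b', 'd', 'a']
'a': index 2 in ['b', 'd', 'a'] -> ['a', 'b', 'd']
'd': index 2 in ['a', 'b', 'd'] -> ['d', 'a', 'b']


Output: [2, 0, 0, 2, 0, 2, 2]


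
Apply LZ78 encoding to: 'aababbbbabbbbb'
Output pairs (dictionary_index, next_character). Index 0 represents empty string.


LZ78 encoding steps:
Dictionary: {0: ''}
Step 1: w='' (idx 0), next='a' -> output (0, 'a'), add 'a' as idx 1
Step 2: w='a' (idx 1), next='b' -> output (1, 'b'), add 'ab' as idx 2
Step 3: w='ab' (idx 2), next='b' -> output (2, 'b'), add 'abb' as idx 3
Step 4: w='' (idx 0), next='b' -> output (0, 'b'), add 'b' as idx 4
Step 5: w='b' (idx 4), next='a' -> output (4, 'a'), add 'ba' as idx 5
Step 6: w='b' (idx 4), next='b' -> output (4, 'b'), add 'bb' as idx 6
Step 7: w='bb' (idx 6), next='b' -> output (6, 'b'), add 'bbb' as idx 7


Encoded: [(0, 'a'), (1, 'b'), (2, 'b'), (0, 'b'), (4, 'a'), (4, 'b'), (6, 'b')]
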